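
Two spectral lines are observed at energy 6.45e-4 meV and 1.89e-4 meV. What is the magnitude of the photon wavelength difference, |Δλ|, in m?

4.64 m

Using λ = hc/E: λ₁ = 1.922 m, λ₂ = 6.560 m.
|Δλ| = |1.922 − 6.560| = 4.64 m.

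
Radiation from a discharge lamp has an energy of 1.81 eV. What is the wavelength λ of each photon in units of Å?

(h = 6.62607015 × 10^-34 J·s, c = 2.99792458 × 10^8 m/s, 1 eV = 1.602176634 × 10^-19 J.)
Convert to SI: E = 1.81 eV = 2.8999 × 10^-19 J.
For a photon λ = hc/E, so λ = 6.850 × 10^-7 m.
Converting to Å: λ = 6850 Å ≈ 6850 Å.

6850 Å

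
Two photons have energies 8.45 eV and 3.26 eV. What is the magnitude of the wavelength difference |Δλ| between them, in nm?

Using λ = hc/E: λ₁ = 1.467 × 10^-7 m, λ₂ = 3.803 × 10^-7 m.
|Δλ| = |1.467 × 10^-7 − 3.803 × 10^-7| = 2.34 × 10^-7 m = 234 nm.

234 nm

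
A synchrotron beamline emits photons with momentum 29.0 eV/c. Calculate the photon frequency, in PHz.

(h = 6.62607015 × 10^-34 J·s, c = 2.99792458 × 10^8 m/s, 1 eV = 1.602176634 × 10^-19 J.)
First convert: p = 29.0 eV/c = 1.5498 × 10^-26 kg·m/s.
The photon relation is f = pc/h, giving f = 7.012 × 10^15 Hz.
Converting to PHz: f = 7.012 PHz ≈ 7.01 PHz.

7.01 PHz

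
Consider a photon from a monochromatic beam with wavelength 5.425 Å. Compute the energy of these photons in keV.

First convert: λ = 5.425 Å = 5.425e-10 m.
For a photon E = hc/λ, so E = 3.662e-16 J.
Converting to keV: E = 2.285 keV ≈ 2.29 keV.

2.29 keV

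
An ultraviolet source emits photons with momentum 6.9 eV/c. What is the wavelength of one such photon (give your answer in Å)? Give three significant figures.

1800 Å

Take h = 6.62607015e-34 J·s, c = 2.99792458e8 m/s, 1 eV = 1.602176634e-19 J.
Convert to SI: p = 6.9 eV/c = 3.6876e-27 kg·m/s.
Apply λ = h/p: λ = 1.797e-7 m.
Converting to Å: λ = 1797 Å ≈ 1800 Å.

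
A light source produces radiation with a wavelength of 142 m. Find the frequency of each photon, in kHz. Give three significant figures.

Since f = c/λ for a photon, f = 2.111 × 10^6 Hz.
Converting to kHz: f = 2111 kHz ≈ 2110 kHz.

2110 kHz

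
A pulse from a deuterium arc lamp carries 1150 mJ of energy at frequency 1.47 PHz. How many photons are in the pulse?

1.18·10^18 photons

Per-photon energy: E = 9.740·10^-19 J (from frequency = 1.47 PHz).
N = E_total / E_photon = 1.15 J / 9.740·10^-19 J = 1.18·10^18.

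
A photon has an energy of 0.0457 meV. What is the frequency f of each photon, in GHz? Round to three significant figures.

First convert: E = 0.0457 meV = 7.3219 × 10^-24 J.
The photon relation is f = E/h, giving f = 1.105 × 10^10 Hz.
Converting to GHz: f = 11.05 GHz ≈ 11.1 GHz.

11.1 GHz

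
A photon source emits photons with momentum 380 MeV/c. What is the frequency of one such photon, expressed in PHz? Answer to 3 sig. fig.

(h = 6.62607015e-34 J·s, c = 2.99792458e8 m/s, 1 eV = 1.602176634e-19 J.)
In SI units: p = 380 MeV/c = 2.0308e-19 kg·m/s.
For a photon f = pc/h, so f = 9.188e22 Hz.
Converting to PHz: f = 9.188e7 PHz ≈ 9.19e7 PHz.

9.19e7 PHz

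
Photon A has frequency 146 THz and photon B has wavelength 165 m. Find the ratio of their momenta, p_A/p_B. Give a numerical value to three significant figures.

p_A = 3.227 × 10^-28 kg·m/s (from frequency = 146 THz, via p = hf/c).
p_B = 4.016 × 10^-36 kg·m/s (from wavelength = 165 m, via p = h/λ).
Ratio = 3.227 × 10^-28 / 4.016 × 10^-36 = 8.04 × 10^7.

8.04 × 10^7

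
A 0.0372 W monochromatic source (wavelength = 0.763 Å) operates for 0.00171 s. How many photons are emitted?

Total energy: E_total = P·t = 0.0372 × 0.00171 = 6.361e-5 J.
Per-photon energy: E = 2.603e-15 J.
N = E_total / E_photon = 2.44e10.

2.44e10 photons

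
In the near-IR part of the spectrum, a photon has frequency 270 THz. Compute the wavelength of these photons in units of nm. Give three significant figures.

1110 nm

(c = 2.99792458e8 m/s.)
In SI units: f = 270 THz = 2.70e14 Hz.
Apply λ = c/f: λ = 1.110e-6 m.
Converting to nm: λ = 1110 nm ≈ 1110 nm.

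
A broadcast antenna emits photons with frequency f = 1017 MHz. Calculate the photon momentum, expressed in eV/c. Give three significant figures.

4.21e-6 eV/c

Take h = 6.62607015e-34 J·s, c = 2.99792458e8 m/s, 1 eV = 1.602176634e-19 J.
In SI units: f = 1017 MHz = 1.017e9 Hz.
Apply p = hf/c: p = 2.248e-33 kg·m/s.
Converting to eV/c: p = 4.206e-6 eV/c ≈ 4.21e-6 eV/c.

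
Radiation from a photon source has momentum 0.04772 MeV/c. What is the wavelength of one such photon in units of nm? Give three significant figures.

0.0260 nm

Take h = 6.62607015·10^-34 J·s, c = 2.99792458·10^8 m/s, 1 eV = 1.602176634·10^-19 J.
In SI units: p = 0.04772 MeV/c = 2.5503·10^-23 kg·m/s.
Since λ = h/p for a photon, λ = 2.598·10^-11 m.
Converting to nm: λ = 0.02598 nm ≈ 0.0260 nm.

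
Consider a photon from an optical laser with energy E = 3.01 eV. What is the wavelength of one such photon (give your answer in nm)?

412 nm

Convert to SI: E = 3.01 eV = 4.8226 × 10^-19 J.
Since λ = hc/E for a photon, λ = 4.119 × 10^-7 m.
Converting to nm: λ = 411.9 nm ≈ 412 nm.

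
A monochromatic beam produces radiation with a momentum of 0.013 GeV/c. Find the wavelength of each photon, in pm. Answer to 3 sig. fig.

0.0954 pm

Take h = 6.62607015e-34 J·s, c = 2.99792458e8 m/s, 1 eV = 1.602176634e-19 J.
Convert to SI: p = 0.013 GeV/c = 6.9476e-21 kg·m/s.
Since λ = h/p for a photon, λ = 9.537e-14 m.
Converting to pm: λ = 0.09537 pm ≈ 0.0954 pm.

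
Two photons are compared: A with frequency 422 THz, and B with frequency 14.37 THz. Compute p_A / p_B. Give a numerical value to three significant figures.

29.4

p_A = 9.327e-28 kg·m/s (from frequency = 422 THz, via p = hf/c).
p_B = 3.176e-29 kg·m/s (from frequency = 14.37 THz, via p = hf/c).
Ratio = 9.327e-28 / 3.176e-29 = 29.4.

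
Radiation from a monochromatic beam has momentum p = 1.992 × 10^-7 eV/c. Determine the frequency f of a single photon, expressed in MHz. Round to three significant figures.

48.2 MHz

Use h = 6.62607015 × 10^-34 J·s, c = 2.99792458 × 10^8 m/s, 1 eV = 1.602176634 × 10^-19 J.
In SI units: p = 1.992 × 10^-7 eV/c = 1.0646 × 10^-34 kg·m/s.
The photon relation is f = pc/h, giving f = 4.817 × 10^7 Hz.
Converting to MHz: f = 48.17 MHz ≈ 48.2 MHz.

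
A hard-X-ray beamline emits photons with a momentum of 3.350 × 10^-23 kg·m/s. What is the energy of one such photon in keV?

62.7 keV

For a photon E = pc, so E = 1.004 × 10^-14 J.
Converting to keV: E = 62.68 keV ≈ 62.7 keV.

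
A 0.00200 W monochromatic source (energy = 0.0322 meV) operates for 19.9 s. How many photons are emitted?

7.71·10^21 photons

Total energy: E_total = P·t = 0.00200 × 19.9 = 0.03980 J.
Per-photon energy: E = 5.159·10^-24 J.
N = E_total / E_photon = 7.71·10^21.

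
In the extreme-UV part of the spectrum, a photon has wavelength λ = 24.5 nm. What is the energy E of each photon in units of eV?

50.6 eV

First convert: λ = 24.5 nm = 2.45e-8 m.
Since E = hc/λ for a photon, E = 8.108e-18 J.
Converting to eV: E = 50.61 eV ≈ 50.6 eV.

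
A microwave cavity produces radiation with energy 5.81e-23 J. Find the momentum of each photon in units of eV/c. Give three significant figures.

3.63e-4 eV/c

(c = 2.99792458e8 m/s, 1 eV = 1.602176634e-19 J.)
The photon relation is p = E/c, giving p = 1.938e-31 kg·m/s.
Converting to eV/c: p = 3.626e-4 eV/c ≈ 3.63e-4 eV/c.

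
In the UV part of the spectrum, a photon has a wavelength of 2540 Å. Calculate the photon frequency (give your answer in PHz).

1.18 PHz

Convert to SI: λ = 2540 Å = 2.54 × 10^-7 m.
The photon relation is f = c/λ, giving f = 1.180 × 10^15 Hz.
Converting to PHz: f = 1.180 PHz ≈ 1.18 PHz.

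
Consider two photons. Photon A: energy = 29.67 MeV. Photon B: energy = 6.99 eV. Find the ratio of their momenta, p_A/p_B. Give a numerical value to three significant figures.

4.24e6

p_A = 1.586e-20 kg·m/s (from energy = 29.67 MeV, via p = E/c).
p_B = 3.736e-27 kg·m/s (from energy = 6.99 eV, via p = E/c).
Ratio = 1.586e-20 / 3.736e-27 = 4.24e6.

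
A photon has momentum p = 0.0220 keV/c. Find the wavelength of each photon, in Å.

564 Å

Convert to SI: p = 0.0220 keV/c = 1.1757e-26 kg·m/s.
Since λ = h/p for a photon, λ = 5.636e-8 m.
Converting to Å: λ = 563.6 Å ≈ 564 Å.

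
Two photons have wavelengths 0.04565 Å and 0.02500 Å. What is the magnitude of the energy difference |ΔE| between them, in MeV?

Using E = hc/λ: E₁ = 4.3515·10^-14 J, E₂ = 7.9458·10^-14 J.
|ΔE| = |4.3515·10^-14 − 7.9458·10^-14| = 3.59·10^-14 J = 0.224 MeV.

0.224 MeV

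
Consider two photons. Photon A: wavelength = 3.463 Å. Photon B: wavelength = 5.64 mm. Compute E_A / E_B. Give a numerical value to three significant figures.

E_A = 5.736e-16 J (from wavelength = 3.463 Å, via E = hc/λ).
E_B = 3.522e-23 J (from wavelength = 5.64 mm, via E = hc/λ).
Ratio = 5.736e-16 / 3.522e-23 = 1.63e7.

1.63e7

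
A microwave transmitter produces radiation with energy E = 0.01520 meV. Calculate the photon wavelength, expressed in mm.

Convert to SI: E = 0.01520 meV = 2.4353e-24 J.
The photon relation is λ = hc/E, giving λ = 0.08157 m.
Converting to mm: λ = 81.57 mm ≈ 81.6 mm.

81.6 mm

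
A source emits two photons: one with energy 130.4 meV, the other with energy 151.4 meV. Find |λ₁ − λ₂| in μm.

Using λ = hc/E: λ₁ = 9.5080e-6 m, λ₂ = 8.1892e-6 m.
|Δλ| = |9.5080e-6 − 8.1892e-6| = 1.32e-6 m = 1.32 μm.

1.32 μm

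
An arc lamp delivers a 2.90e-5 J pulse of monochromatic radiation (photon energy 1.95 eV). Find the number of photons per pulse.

9.28e13 photons

Per-photon energy: E = 3.124e-19 J (from energy = 1.95 eV).
N = E_total / E_photon = 2.90e-5 J / 3.124e-19 J = 9.28e13.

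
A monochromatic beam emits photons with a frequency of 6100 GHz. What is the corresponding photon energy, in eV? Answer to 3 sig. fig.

0.0252 eV

First convert: f = 6100 GHz = 6.1e12 Hz.
For a photon E = hf, so E = 4.042e-21 J.
Converting to eV: E = 0.02523 eV ≈ 0.0252 eV.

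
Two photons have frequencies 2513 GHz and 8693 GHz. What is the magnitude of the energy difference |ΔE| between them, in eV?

Using E = hf: E₁ = 1.6651 × 10^-21 J, E₂ = 5.7600 × 10^-21 J.
|ΔE| = |1.6651 × 10^-21 − 5.7600 × 10^-21| = 4.09 × 10^-21 J = 0.0256 eV.

0.0256 eV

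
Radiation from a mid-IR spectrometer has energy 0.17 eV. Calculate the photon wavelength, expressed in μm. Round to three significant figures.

7.29 μm

(h = 6.62607015e-34 J·s, c = 2.99792458e8 m/s, 1 eV = 1.602176634e-19 J.)
In SI units: E = 0.17 eV = 2.7237e-20 J.
For a photon λ = hc/E, so λ = 7.293e-6 m.
Converting to μm: λ = 7.293 μm ≈ 7.29 μm.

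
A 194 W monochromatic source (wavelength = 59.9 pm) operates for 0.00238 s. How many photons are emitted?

Total energy: E_total = P·t = 194 × 0.00238 = 0.4617 J.
Per-photon energy: E = 3.316e-15 J.
N = E_total / E_photon = 1.39e14.

1.39e14 photons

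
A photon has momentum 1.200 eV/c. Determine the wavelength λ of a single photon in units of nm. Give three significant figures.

1030 nm

Take h = 6.62607015 × 10^-34 J·s, c = 2.99792458 × 10^8 m/s, 1 eV = 1.602176634 × 10^-19 J.
Convert to SI: p = 1.200 eV/c = 6.4131 × 10^-28 kg·m/s.
For a photon λ = h/p, so λ = 1.033 × 10^-6 m.
Converting to nm: λ = 1033 nm ≈ 1030 nm.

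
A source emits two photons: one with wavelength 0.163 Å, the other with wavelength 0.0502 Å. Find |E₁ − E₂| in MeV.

Using E = hc/λ: E₁ = 1.219·10^-14 J, E₂ = 3.957·10^-14 J.
|ΔE| = |1.219·10^-14 − 3.957·10^-14| = 2.74·10^-14 J = 0.171 MeV.

0.171 MeV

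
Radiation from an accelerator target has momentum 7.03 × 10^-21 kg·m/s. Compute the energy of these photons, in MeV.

(c = 2.99792458 × 10^8 m/s, 1 eV = 1.602176634 × 10^-19 J.)
For a photon E = pc, so E = 2.108 × 10^-12 J.
Converting to MeV: E = 13.15 MeV ≈ 13.2 MeV.

13.2 MeV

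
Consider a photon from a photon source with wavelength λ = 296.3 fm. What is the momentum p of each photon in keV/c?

First convert: λ = 296.3 fm = 2.963 × 10^-13 m.
For a photon p = h/λ, so p = 2.236 × 10^-21 kg·m/s.
Converting to keV/c: p = 4184 keV/c ≈ 4180 keV/c.

4180 keV/c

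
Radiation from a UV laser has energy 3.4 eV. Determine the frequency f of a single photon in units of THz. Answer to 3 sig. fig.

Convert to SI: E = 3.4 eV = 5.4474·10^-19 J.
Since f = E/h for a photon, f = 8.221·10^14 Hz.
Converting to THz: f = 822.1 THz ≈ 822 THz.

822 THz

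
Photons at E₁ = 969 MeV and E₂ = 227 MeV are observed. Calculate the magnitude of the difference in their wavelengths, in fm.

4.18 fm

Using λ = hc/E: λ₁ = 1.280e-15 m, λ₂ = 5.462e-15 m.
|Δλ| = |1.280e-15 − 5.462e-15| = 4.18e-15 m = 4.18 fm.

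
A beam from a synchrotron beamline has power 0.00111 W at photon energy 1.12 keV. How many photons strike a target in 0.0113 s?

6.99 × 10^10 photons

Total energy: E_total = P·t = 0.00111 × 0.0113 = 1.254 × 10^-5 J.
Per-photon energy: E = 1.794 × 10^-16 J.
N = E_total / E_photon = 6.99 × 10^10.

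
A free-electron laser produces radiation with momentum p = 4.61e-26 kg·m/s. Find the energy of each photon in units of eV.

The photon relation is E = pc, giving E = 1.382e-17 J.
Converting to eV: E = 86.26 eV ≈ 86.3 eV.

86.3 eV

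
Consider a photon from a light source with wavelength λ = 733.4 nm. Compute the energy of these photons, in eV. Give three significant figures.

1.69 eV

(h = 6.62607015e-34 J·s, c = 2.99792458e8 m/s, 1 eV = 1.602176634e-19 J.)
In SI units: λ = 733.4 nm = 7.334e-7 m.
Since E = hc/λ for a photon, E = 2.709e-19 J.
Converting to eV: E = 1.691 eV ≈ 1.69 eV.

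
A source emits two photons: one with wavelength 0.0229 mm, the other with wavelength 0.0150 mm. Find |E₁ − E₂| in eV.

Using E = hc/λ: E₁ = 8.674e-21 J, E₂ = 1.324e-20 J.
|ΔE| = |8.674e-21 − 1.324e-20| = 4.57e-21 J = 0.0285 eV.

0.0285 eV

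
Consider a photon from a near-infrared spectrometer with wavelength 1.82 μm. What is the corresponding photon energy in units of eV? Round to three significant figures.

Convert to SI: λ = 1.82 μm = 1.82 × 10^-6 m.
The photon relation is E = hc/λ, giving E = 1.091 × 10^-19 J.
Converting to eV: E = 0.6812 eV ≈ 0.681 eV.

0.681 eV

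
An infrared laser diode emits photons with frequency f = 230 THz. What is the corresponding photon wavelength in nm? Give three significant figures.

1300 nm

(c = 2.99792458e8 m/s.)
First convert: f = 230 THz = 2.3e14 Hz.
Apply λ = c/f: λ = 1.303e-6 m.
Converting to nm: λ = 1303 nm ≈ 1300 nm.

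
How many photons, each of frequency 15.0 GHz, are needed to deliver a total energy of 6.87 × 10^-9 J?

6.91 × 10^14 photons

Per-photon energy: E = 9.939 × 10^-24 J (from frequency = 15.0 GHz).
N = E_total / E_photon = 6.87 × 10^-9 J / 9.939 × 10^-24 J = 6.91 × 10^14.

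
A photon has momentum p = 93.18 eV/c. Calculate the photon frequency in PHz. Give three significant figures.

22.5 PHz

Take h = 6.62607015e-34 J·s, c = 2.99792458e8 m/s, 1 eV = 1.602176634e-19 J.
Convert to SI: p = 93.18 eV/c = 4.9798e-26 kg·m/s.
Since f = pc/h for a photon, f = 2.253e16 Hz.
Converting to PHz: f = 22.53 PHz ≈ 22.5 PHz.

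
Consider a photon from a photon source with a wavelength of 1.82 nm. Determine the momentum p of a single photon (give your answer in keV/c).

0.681 keV/c

(h = 6.62607015 × 10^-34 J·s, c = 2.99792458 × 10^8 m/s, 1 eV = 1.602176634 × 10^-19 J.)
In SI units: λ = 1.82 nm = 1.82 × 10^-9 m.
The photon relation is p = h/λ, giving p = 3.641 × 10^-25 kg·m/s.
Converting to keV/c: p = 0.6812 keV/c ≈ 0.681 keV/c.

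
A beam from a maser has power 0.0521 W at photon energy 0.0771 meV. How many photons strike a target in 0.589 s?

2.48e21 photons

Total energy: E_total = P·t = 0.0521 × 0.589 = 0.03069 J.
Per-photon energy: E = 1.235e-23 J.
N = E_total / E_photon = 2.48e21.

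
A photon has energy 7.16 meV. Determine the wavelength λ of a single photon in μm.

173 μm

Use h = 6.62607015e-34 J·s, c = 2.99792458e8 m/s, 1 eV = 1.602176634e-19 J.
First convert: E = 7.16 meV = 1.1472e-21 J.
For a photon λ = hc/E, so λ = 1.732e-4 m.
Converting to μm: λ = 173.2 μm ≈ 173 μm.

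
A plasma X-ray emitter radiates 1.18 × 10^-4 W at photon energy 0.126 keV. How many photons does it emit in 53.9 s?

3.15 × 10^14 photons

Total energy: E_total = P·t = 1.18 × 10^-4 × 53.9 = 0.006360 J.
Per-photon energy: E = 2.019 × 10^-17 J.
N = E_total / E_photon = 3.15 × 10^14.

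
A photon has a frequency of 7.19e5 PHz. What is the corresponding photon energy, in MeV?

2.97 MeV

Take h = 6.62607015e-34 J·s, 1 eV = 1.602176634e-19 J.
In SI units: f = 7.19e5 PHz = 7.19e20 Hz.
For a photon E = hf, so E = 4.764e-13 J.
Converting to MeV: E = 2.974 MeV ≈ 2.97 MeV.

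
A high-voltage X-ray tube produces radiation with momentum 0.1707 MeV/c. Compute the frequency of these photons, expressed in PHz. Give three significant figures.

4.13e4 PHz

Use h = 6.62607015e-34 J·s, c = 2.99792458e8 m/s, 1 eV = 1.602176634e-19 J.
First convert: p = 0.1707 MeV/c = 9.1227e-23 kg·m/s.
Apply f = pc/h: f = 4.128e19 Hz.
Converting to PHz: f = 41280 PHz ≈ 4.13e4 PHz.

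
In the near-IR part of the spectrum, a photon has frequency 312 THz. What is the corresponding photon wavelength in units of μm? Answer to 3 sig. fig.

Convert to SI: f = 312 THz = 3.12e14 Hz.
Since λ = c/f for a photon, λ = 9.609e-7 m.
Converting to μm: λ = 0.9609 μm ≈ 0.961 μm.

0.961 μm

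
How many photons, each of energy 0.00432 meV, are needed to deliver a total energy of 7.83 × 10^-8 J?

Per-photon energy: E = 6.921 × 10^-25 J (from energy = 0.00432 meV).
N = E_total / E_photon = 7.83 × 10^-8 J / 6.921 × 10^-25 J = 1.13 × 10^17.

1.13 × 10^17 photons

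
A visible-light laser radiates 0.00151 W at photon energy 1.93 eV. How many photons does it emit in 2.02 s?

Total energy: E_total = P·t = 0.00151 × 2.02 = 0.003050 J.
Per-photon energy: E = 3.092e-19 J.
N = E_total / E_photon = 9.86e15.

9.86e15 photons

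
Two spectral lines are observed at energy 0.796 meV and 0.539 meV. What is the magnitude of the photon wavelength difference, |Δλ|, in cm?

Using λ = hc/E: λ₁ = 0.001558 m, λ₂ = 0.002300 m.
|Δλ| = |0.001558 − 0.002300| = 7.43e-4 m = 0.0743 cm.

0.0743 cm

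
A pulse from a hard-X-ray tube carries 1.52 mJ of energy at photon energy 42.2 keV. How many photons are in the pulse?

Per-photon energy: E = 6.761e-15 J (from energy = 42.2 keV).
N = E_total / E_photon = 0.00152 J / 6.761e-15 J = 2.25e11.

2.25e11 photons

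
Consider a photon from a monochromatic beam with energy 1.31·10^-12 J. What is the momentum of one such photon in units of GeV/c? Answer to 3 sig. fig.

8.18·10^-3 GeV/c

For a photon p = E/c, so p = 4.370·10^-21 kg·m/s.
Converting to GeV/c: p = 0.008176 GeV/c ≈ 8.18·10^-3 GeV/c.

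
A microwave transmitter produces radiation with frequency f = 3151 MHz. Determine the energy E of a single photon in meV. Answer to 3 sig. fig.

In SI units: f = 3151 MHz = 3.151 × 10^9 Hz.
Since E = hf for a photon, E = 2.088 × 10^-24 J.
Converting to meV: E = 0.01303 meV ≈ 0.0130 meV.

0.0130 meV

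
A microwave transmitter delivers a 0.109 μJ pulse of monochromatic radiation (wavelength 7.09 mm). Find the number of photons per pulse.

3.89 × 10^15 photons

Per-photon energy: E = 2.802 × 10^-23 J (from wavelength = 7.09 mm).
N = E_total / E_photon = 1.09 × 10^-7 J / 2.802 × 10^-23 J = 3.89 × 10^15.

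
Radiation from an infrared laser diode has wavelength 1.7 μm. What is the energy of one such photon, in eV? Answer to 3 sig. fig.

Use h = 6.62607015 × 10^-34 J·s, c = 2.99792458 × 10^8 m/s, 1 eV = 1.602176634 × 10^-19 J.
In SI units: λ = 1.7 μm = 1.7 × 10^-6 m.
The photon relation is E = hc/λ, giving E = 1.168 × 10^-19 J.
Converting to eV: E = 0.7293 eV ≈ 0.729 eV.

0.729 eV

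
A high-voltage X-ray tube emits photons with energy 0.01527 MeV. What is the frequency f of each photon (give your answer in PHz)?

Use h = 6.62607015·10^-34 J·s, 1 eV = 1.602176634·10^-19 J.
First convert: E = 0.01527 MeV = 2.4465·10^-15 J.
The photon relation is f = E/h, giving f = 3.692·10^18 Hz.
Converting to PHz: f = 3692 PHz ≈ 3690 PHz.

3690 PHz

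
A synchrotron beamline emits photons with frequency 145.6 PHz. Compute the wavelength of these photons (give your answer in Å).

First convert: f = 145.6 PHz = 1.456·10^17 Hz.
Apply λ = c/f: λ = 2.059·10^-9 m.
Converting to Å: λ = 20.59 Å ≈ 20.6 Å.

20.6 Å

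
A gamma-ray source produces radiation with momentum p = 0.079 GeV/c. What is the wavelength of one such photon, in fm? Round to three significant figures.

15.7 fm

First convert: p = 0.079 GeV/c = 4.2220e-20 kg·m/s.
For a photon λ = h/p, so λ = 1.569e-14 m.
Converting to fm: λ = 15.69 fm ≈ 15.7 fm.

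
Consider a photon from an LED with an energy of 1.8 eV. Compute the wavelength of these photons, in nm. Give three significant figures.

689 nm

In SI units: E = 1.8 eV = 2.8839 × 10^-19 J.
Since λ = hc/E for a photon, λ = 6.888 × 10^-7 m.
Converting to nm: λ = 688.8 nm ≈ 689 nm.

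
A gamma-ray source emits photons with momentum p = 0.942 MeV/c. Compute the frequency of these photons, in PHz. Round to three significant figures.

2.28 × 10^5 PHz

Use h = 6.62607015 × 10^-34 J·s, c = 2.99792458 × 10^8 m/s, 1 eV = 1.602176634 × 10^-19 J.
Convert to SI: p = 0.942 MeV/c = 5.0343 × 10^-22 kg·m/s.
Since f = pc/h for a photon, f = 2.278 × 10^20 Hz.
Converting to PHz: f = 227800 PHz ≈ 2.28 × 10^5 PHz.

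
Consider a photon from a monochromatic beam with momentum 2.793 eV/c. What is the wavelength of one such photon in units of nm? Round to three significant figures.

444 nm

In SI units: p = 2.793 eV/c = 1.4927 × 10^-27 kg·m/s.
For a photon λ = h/p, so λ = 4.439 × 10^-7 m.
Converting to nm: λ = 443.9 nm ≈ 444 nm.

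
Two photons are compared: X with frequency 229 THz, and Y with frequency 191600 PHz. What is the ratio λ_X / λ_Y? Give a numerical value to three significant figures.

8.37e5

λ_X = 1.309e-6 m (from frequency = 229 THz, via λ = c/f).
λ_Y = 1.565e-12 m (from frequency = 191600 PHz, via λ = c/f).
Ratio = 1.309e-6 / 1.565e-12 = 8.37e5.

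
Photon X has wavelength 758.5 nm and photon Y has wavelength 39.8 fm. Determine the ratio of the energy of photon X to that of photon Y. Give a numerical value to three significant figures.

5.25 × 10^-8

E_X = 2.619 × 10^-19 J (from wavelength = 758.5 nm, via E = hc/λ).
E_Y = 4.991 × 10^-12 J (from wavelength = 39.8 fm, via E = hc/λ).
Ratio = 2.619 × 10^-19 / 4.991 × 10^-12 = 5.25 × 10^-8.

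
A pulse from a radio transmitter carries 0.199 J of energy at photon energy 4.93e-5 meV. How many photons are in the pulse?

2.52e25 photons

Per-photon energy: E = 7.899e-27 J (from energy = 4.93e-5 meV).
N = E_total / E_photon = 0.199 J / 7.899e-27 J = 2.52e25.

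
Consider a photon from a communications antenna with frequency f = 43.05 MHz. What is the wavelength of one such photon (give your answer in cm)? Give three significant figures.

(c = 2.99792458·10^8 m/s.)
Convert to SI: f = 43.05 MHz = 4.305·10^7 Hz.
Since λ = c/f for a photon, λ = 6.964 m.
Converting to cm: λ = 696.4 cm ≈ 696 cm.

696 cm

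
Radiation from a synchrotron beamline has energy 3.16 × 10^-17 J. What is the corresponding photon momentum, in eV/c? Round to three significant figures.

(c = 2.99792458 × 10^8 m/s, 1 eV = 1.602176634 × 10^-19 J.)
The photon relation is p = E/c, giving p = 1.054 × 10^-25 kg·m/s.
Converting to eV/c: p = 197.2 eV/c ≈ 197 eV/c.

197 eV/c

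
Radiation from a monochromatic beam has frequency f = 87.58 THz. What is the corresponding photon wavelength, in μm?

3.42 μm

Convert to SI: f = 87.58 THz = 8.758 × 10^13 Hz.
For a photon λ = c/f, so λ = 3.423 × 10^-6 m.
Converting to μm: λ = 3.423 μm ≈ 3.42 μm.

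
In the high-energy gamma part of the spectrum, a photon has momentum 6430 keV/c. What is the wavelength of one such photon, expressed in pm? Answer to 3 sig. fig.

0.193 pm

Take h = 6.62607015e-34 J·s, c = 2.99792458e8 m/s, 1 eV = 1.602176634e-19 J.
First convert: p = 6430 keV/c = 3.4364e-21 kg·m/s.
For a photon λ = h/p, so λ = 1.928e-13 m.
Converting to pm: λ = 0.1928 pm ≈ 0.193 pm.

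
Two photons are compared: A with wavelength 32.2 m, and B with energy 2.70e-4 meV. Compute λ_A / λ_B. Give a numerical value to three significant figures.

7.01

λ_A = 32.20 m (from wavelength = 32.2 m, via λ given directly).
λ_B = 4.592 m (from energy = 2.70e-4 meV, via λ = hc/E).
Ratio = 32.20 / 4.592 = 7.01.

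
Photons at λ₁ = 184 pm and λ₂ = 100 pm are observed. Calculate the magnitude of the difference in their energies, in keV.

Using E = hc/λ: E₁ = 1.080 × 10^-15 J, E₂ = 1.986 × 10^-15 J.
|ΔE| = |1.080 × 10^-15 − 1.986 × 10^-15| = 9.07 × 10^-16 J = 5.66 keV.

5.66 keV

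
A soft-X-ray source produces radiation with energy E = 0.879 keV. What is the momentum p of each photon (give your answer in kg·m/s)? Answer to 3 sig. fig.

In SI units: E = 0.879 keV = 1.4083·10^-16 J.
Apply p = E/c: p = 4.698·10^-25 kg·m/s.
So p ≈ 4.70·10^-25 kg·m/s.

4.70·10^-25 kg·m/s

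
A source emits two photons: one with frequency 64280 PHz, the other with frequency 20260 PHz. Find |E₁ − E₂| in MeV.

Using E = hf: E₁ = 4.2592e-14 J, E₂ = 1.3424e-14 J.
|ΔE| = |4.2592e-14 − 1.3424e-14| = 2.92e-14 J = 0.182 MeV.

0.182 MeV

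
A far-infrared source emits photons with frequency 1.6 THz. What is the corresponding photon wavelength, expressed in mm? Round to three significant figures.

Take c = 2.99792458e8 m/s.
First convert: f = 1.6 THz = 1.6e12 Hz.
Apply λ = c/f: λ = 1.874e-4 m.
Converting to mm: λ = 0.1874 mm ≈ 0.187 mm.

0.187 mm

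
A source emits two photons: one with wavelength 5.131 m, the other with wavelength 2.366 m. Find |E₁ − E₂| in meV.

2.82e-4 meV

Using E = hc/λ: E₁ = 3.8715e-26 J, E₂ = 8.3958e-26 J.
|ΔE| = |3.8715e-26 − 8.3958e-26| = 4.52e-26 J = 2.82e-4 meV.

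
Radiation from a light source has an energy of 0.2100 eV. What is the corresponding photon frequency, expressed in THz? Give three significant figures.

Use h = 6.62607015 × 10^-34 J·s, 1 eV = 1.602176634 × 10^-19 J.
First convert: E = 0.2100 eV = 3.3646 × 10^-20 J.
Apply f = E/h: f = 5.078 × 10^13 Hz.
Converting to THz: f = 50.78 THz ≈ 50.8 THz.

50.8 THz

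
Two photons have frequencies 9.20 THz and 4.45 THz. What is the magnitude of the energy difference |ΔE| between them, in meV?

Using E = hf: E₁ = 6.096 × 10^-21 J, E₂ = 2.949 × 10^-21 J.
|ΔE| = |6.096 × 10^-21 − 2.949 × 10^-21| = 3.15 × 10^-21 J = 19.6 meV.

19.6 meV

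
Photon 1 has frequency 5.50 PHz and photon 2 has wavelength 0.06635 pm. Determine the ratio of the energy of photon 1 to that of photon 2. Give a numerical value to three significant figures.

1.22 × 10^-6

E_1 = 3.644 × 10^-18 J (from frequency = 5.50 PHz, via E = hf).
E_2 = 2.994 × 10^-12 J (from wavelength = 0.06635 pm, via E = hc/λ).
Ratio = 3.644 × 10^-18 / 2.994 × 10^-12 = 1.22 × 10^-6.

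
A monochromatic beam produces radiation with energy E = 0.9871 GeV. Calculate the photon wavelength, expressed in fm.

1.26 fm

Use h = 6.62607015·10^-34 J·s, c = 2.99792458·10^8 m/s, 1 eV = 1.602176634·10^-19 J.
First convert: E = 0.9871 GeV = 1.5815·10^-10 J.
Since λ = hc/E for a photon, λ = 1.256·10^-15 m.
Converting to fm: λ = 1.256 fm ≈ 1.26 fm.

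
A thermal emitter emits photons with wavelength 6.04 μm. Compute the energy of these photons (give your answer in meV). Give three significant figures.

First convert: λ = 6.04 μm = 6.04e-6 m.
The photon relation is E = hc/λ, giving E = 3.289e-20 J.
Converting to meV: E = 205.3 meV ≈ 205 meV.

205 meV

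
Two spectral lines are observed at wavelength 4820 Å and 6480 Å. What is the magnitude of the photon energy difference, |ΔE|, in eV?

Using E = hc/λ: E₁ = 4.121e-19 J, E₂ = 3.066e-19 J.
|ΔE| = |4.121e-19 − 3.066e-19| = 1.06e-19 J = 0.659 eV.

0.659 eV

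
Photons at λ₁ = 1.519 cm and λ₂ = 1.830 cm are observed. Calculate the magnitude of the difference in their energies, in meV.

0.0139 meV

Using E = hc/λ: E₁ = 1.3077e-23 J, E₂ = 1.0855e-23 J.
|ΔE| = |1.3077e-23 − 1.0855e-23| = 2.22e-24 J = 0.0139 meV.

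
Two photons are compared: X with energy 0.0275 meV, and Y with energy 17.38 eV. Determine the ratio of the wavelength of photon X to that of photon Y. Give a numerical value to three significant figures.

6.32e5

λ_X = 0.04509 m (from energy = 0.0275 meV, via λ = hc/E).
λ_Y = 7.134e-8 m (from energy = 17.38 eV, via λ = hc/E).
Ratio = 0.04509 / 7.134e-8 = 6.32e5.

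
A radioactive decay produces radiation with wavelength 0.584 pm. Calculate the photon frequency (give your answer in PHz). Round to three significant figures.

5.13 × 10^5 PHz

First convert: λ = 0.584 pm = 5.84 × 10^-13 m.
The photon relation is f = c/λ, giving f = 5.133 × 10^20 Hz.
Converting to PHz: f = 513300 PHz ≈ 5.13 × 10^5 PHz.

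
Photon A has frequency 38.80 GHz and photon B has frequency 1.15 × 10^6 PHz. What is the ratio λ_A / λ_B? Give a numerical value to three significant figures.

2.96 × 10^10

λ_A = 0.007727 m (from frequency = 38.80 GHz, via λ = c/f).
λ_B = 2.607 × 10^-13 m (from frequency = 1.15 × 10^6 PHz, via λ = c/f).
Ratio = 0.007727 / 2.607 × 10^-13 = 2.96 × 10^10.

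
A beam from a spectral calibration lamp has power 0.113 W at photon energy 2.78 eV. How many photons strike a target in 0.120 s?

Total energy: E_total = P·t = 0.113 × 0.120 = 0.01356 J.
Per-photon energy: E = 4.454 × 10^-19 J.
N = E_total / E_photon = 3.04 × 10^16.

3.04 × 10^16 photons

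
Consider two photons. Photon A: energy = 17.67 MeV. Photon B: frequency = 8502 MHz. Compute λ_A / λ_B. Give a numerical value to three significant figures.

1.99e-12

λ_A = 7.017e-14 m (from energy = 17.67 MeV, via λ = hc/E).
λ_B = 0.03526 m (from frequency = 8502 MHz, via λ = c/f).
Ratio = 7.017e-14 / 0.03526 = 1.99e-12.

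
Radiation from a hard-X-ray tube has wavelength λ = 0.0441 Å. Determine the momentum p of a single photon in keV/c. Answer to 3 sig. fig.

281 keV/c

First convert: λ = 0.0441 Å = 4.41e-12 m.
The photon relation is p = h/λ, giving p = 1.503e-22 kg·m/s.
Converting to keV/c: p = 281.1 keV/c ≈ 281 keV/c.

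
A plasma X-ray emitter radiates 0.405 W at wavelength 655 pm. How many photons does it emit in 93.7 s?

1.25 × 10^17 photons

Total energy: E_total = P·t = 0.405 × 93.7 = 37.95 J.
Per-photon energy: E = 3.033 × 10^-16 J.
N = E_total / E_photon = 1.25 × 10^17.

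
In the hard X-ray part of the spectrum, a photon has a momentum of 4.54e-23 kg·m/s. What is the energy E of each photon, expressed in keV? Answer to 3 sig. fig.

The photon relation is E = pc, giving E = 1.361e-14 J.
Converting to keV: E = 84.95 keV ≈ 85.0 keV.

85.0 keV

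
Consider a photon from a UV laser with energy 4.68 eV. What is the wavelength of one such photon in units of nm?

265 nm

In SI units: E = 4.68 eV = 7.4982 × 10^-19 J.
Since λ = hc/E for a photon, λ = 2.649 × 10^-7 m.
Converting to nm: λ = 264.9 nm ≈ 265 nm.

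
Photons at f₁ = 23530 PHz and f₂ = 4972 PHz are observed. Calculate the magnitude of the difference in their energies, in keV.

76.7 keV

Using E = hf: E₁ = 1.5591·10^-14 J, E₂ = 3.2945·10^-15 J.
|ΔE| = |1.5591·10^-14 − 3.2945·10^-15| = 1.23·10^-14 J = 76.7 keV.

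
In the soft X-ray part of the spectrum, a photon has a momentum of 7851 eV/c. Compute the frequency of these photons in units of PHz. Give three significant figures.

(h = 6.62607015 × 10^-34 J·s, c = 2.99792458 × 10^8 m/s, 1 eV = 1.602176634 × 10^-19 J.)
In SI units: p = 7851 eV/c = 4.1958 × 10^-24 kg·m/s.
Apply f = pc/h: f = 1.898 × 10^18 Hz.
Converting to PHz: f = 1898 PHz ≈ 1900 PHz.

1900 PHz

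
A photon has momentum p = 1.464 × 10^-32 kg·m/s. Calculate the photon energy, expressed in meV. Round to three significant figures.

0.0274 meV

Since E = pc for a photon, E = 4.389 × 10^-24 J.
Converting to meV: E = 0.02739 meV ≈ 0.0274 meV.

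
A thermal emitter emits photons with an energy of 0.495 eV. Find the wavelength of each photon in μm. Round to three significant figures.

2.50 μm

In SI units: E = 0.495 eV = 7.9308 × 10^-20 J.
Apply λ = hc/E: λ = 2.505 × 10^-6 m.
Converting to μm: λ = 2.505 μm ≈ 2.50 μm.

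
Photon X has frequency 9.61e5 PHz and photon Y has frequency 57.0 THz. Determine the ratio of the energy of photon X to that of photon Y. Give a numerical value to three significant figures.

E_X = 6.368e-13 J (from frequency = 9.61e5 PHz, via E = hf).
E_Y = 3.777e-20 J (from frequency = 57.0 THz, via E = hf).
Ratio = 6.368e-13 / 3.777e-20 = 1.69e7.

1.69e7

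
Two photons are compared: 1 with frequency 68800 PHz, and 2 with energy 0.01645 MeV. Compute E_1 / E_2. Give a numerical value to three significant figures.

17.3

E_1 = 4.559e-14 J (from frequency = 68800 PHz, via E = hf).
E_2 = 2.636e-15 J (from energy = 0.01645 MeV, via E given directly).
Ratio = 4.559e-14 / 2.636e-15 = 17.3.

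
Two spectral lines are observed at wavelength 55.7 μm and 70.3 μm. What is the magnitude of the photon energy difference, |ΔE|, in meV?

4.62 meV

Using E = hc/λ: E₁ = 3.566 × 10^-21 J, E₂ = 2.826 × 10^-21 J.
|ΔE| = |3.566 × 10^-21 − 2.826 × 10^-21| = 7.41 × 10^-22 J = 4.62 meV.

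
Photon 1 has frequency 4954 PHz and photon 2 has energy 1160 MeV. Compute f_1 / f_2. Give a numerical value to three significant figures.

1.77e-5

f_1 = 4.954e18 Hz (from frequency = 4954 PHz, via f given directly).
f_2 = 2.805e23 Hz (from energy = 1160 MeV, via f = E/h).
Ratio = 4.954e18 / 2.805e23 = 1.77e-5.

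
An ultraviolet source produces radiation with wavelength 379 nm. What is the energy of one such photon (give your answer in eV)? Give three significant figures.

3.27 eV

Take h = 6.62607015e-34 J·s, c = 2.99792458e8 m/s, 1 eV = 1.602176634e-19 J.
First convert: λ = 379 nm = 3.79e-7 m.
The photon relation is E = hc/λ, giving E = 5.241e-19 J.
Converting to eV: E = 3.271 eV ≈ 3.27 eV.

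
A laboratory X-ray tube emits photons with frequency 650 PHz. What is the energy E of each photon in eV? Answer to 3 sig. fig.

2690 eV

Convert to SI: f = 650 PHz = 6.5e17 Hz.
Since E = hf for a photon, E = 4.307e-16 J.
Converting to eV: E = 2688 eV ≈ 2690 eV.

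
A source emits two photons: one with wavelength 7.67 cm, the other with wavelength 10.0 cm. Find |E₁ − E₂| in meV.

3.77·10^-3 meV

Using E = hc/λ: E₁ = 2.590·10^-24 J, E₂ = 1.986·10^-24 J.
|ΔE| = |2.590·10^-24 − 1.986·10^-24| = 6.03·10^-25 J = 3.77·10^-3 meV.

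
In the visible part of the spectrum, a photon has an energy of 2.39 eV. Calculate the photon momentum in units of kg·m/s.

Convert to SI: E = 2.39 eV = 3.8292·10^-19 J.
The photon relation is p = E/c, giving p = 1.277·10^-27 kg·m/s.
So p ≈ 1.28·10^-27 kg·m/s.

1.28·10^-27 kg·m/s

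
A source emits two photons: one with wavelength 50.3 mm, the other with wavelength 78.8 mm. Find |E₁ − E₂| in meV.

8.91 × 10^-3 meV

Using E = hc/λ: E₁ = 3.949 × 10^-24 J, E₂ = 2.521 × 10^-24 J.
|ΔE| = |3.949 × 10^-24 − 2.521 × 10^-24| = 1.43 × 10^-24 J = 8.91 × 10^-3 meV.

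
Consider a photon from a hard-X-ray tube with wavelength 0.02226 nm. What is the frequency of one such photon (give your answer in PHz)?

Take c = 2.99792458 × 10^8 m/s.
In SI units: λ = 0.02226 nm = 2.226 × 10^-11 m.
For a photon f = c/λ, so f = 1.347 × 10^19 Hz.
Converting to PHz: f = 13470 PHz ≈ 1.35 × 10^4 PHz.

1.35 × 10^4 PHz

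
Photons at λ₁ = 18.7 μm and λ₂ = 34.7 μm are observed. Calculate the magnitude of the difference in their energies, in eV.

0.0306 eV

Using E = hc/λ: E₁ = 1.062e-20 J, E₂ = 5.725e-21 J.
|ΔE| = |1.062e-20 − 5.725e-21| = 4.90e-21 J = 0.0306 eV.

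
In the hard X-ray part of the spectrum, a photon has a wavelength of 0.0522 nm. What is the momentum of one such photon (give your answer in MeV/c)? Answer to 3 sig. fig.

In SI units: λ = 0.0522 nm = 5.22·10^-11 m.
For a photon p = h/λ, so p = 1.269·10^-23 kg·m/s.
Converting to MeV/c: p = 0.02375 MeV/c ≈ 0.0238 MeV/c.

0.0238 MeV/c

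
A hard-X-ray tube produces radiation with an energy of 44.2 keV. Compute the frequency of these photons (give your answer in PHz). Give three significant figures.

1.07e4 PHz

In SI units: E = 44.2 keV = 7.0816e-15 J.
Since f = E/h for a photon, f = 1.069e19 Hz.
Converting to PHz: f = 10690 PHz ≈ 1.07e4 PHz.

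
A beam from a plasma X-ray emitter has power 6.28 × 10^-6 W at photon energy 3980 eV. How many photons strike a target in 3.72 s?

3.66 × 10^10 photons

Total energy: E_total = P·t = 6.28 × 10^-6 × 3.72 = 2.336 × 10^-5 J.
Per-photon energy: E = 6.377 × 10^-16 J.
N = E_total / E_photon = 3.66 × 10^10.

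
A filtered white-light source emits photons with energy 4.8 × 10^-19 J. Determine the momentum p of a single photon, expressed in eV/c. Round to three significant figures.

3.00 eV/c

Use c = 2.99792458 × 10^8 m/s, 1 eV = 1.602176634 × 10^-19 J.
The photon relation is p = E/c, giving p = 1.601 × 10^-27 kg·m/s.
Converting to eV/c: p = 2.996 eV/c ≈ 3.00 eV/c.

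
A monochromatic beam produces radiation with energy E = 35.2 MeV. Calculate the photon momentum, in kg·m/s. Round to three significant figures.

1.88·10^-20 kg·m/s

Take c = 2.99792458·10^8 m/s, 1 eV = 1.602176634·10^-19 J.
In SI units: E = 35.2 MeV = 5.6397·10^-12 J.
Apply p = E/c: p = 1.881·10^-20 kg·m/s.
So p ≈ 1.88·10^-20 kg·m/s.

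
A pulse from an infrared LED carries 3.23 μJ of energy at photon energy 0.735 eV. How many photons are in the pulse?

Per-photon energy: E = 1.178 × 10^-19 J (from energy = 0.735 eV).
N = E_total / E_photon = 3.23 × 10^-6 J / 1.178 × 10^-19 J = 2.74 × 10^13.

2.74 × 10^13 photons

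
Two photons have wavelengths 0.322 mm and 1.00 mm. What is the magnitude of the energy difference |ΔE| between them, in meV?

2.61 meV

Using E = hc/λ: E₁ = 6.169e-22 J, E₂ = 1.986e-22 J.
|ΔE| = |6.169e-22 − 1.986e-22| = 4.18e-22 J = 2.61 meV.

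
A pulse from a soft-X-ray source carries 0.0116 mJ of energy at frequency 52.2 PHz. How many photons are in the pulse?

Per-photon energy: E = 3.459 × 10^-17 J (from frequency = 52.2 PHz).
N = E_total / E_photon = 1.16 × 10^-5 J / 3.459 × 10^-17 J = 3.35 × 10^11.

3.35 × 10^11 photons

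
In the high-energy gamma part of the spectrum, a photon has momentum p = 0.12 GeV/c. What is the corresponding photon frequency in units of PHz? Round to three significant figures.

Convert to SI: p = 0.12 GeV/c = 6.4131 × 10^-20 kg·m/s.
For a photon f = pc/h, so f = 2.902 × 10^22 Hz.
Converting to PHz: f = 2.902 × 10^7 PHz ≈ 2.90 × 10^7 PHz.

2.90 × 10^7 PHz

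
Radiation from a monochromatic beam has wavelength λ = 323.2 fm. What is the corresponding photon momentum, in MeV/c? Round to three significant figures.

Use h = 6.62607015 × 10^-34 J·s, c = 2.99792458 × 10^8 m/s, 1 eV = 1.602176634 × 10^-19 J.
First convert: λ = 323.2 fm = 3.232 × 10^-13 m.
The photon relation is p = h/λ, giving p = 2.050 × 10^-21 kg·m/s.
Converting to MeV/c: p = 3.836 MeV/c ≈ 3.84 MeV/c.

3.84 MeV/c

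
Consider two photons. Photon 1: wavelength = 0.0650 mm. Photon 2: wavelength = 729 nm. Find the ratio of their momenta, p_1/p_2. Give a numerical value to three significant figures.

0.0112

p_1 = 1.019·10^-29 kg·m/s (from wavelength = 0.0650 mm, via p = h/λ).
p_2 = 9.089·10^-28 kg·m/s (from wavelength = 729 nm, via p = h/λ).
Ratio = 1.019·10^-29 / 9.089·10^-28 = 0.0112.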